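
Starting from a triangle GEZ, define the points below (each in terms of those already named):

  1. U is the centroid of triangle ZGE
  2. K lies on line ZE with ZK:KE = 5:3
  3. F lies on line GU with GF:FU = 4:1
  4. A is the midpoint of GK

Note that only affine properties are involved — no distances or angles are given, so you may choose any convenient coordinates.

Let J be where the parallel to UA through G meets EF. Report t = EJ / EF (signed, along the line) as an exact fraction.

Assign G = (0, 0), E = (1, 0), Z = (0, 1) — the answer is frame-independent, so this choice is without loss of generality.
1. U is the centroid of triangle ZGE ⇒ U = (1/3, 1/3)
2. K lies on line ZE with ZK:KE = 5:3 ⇒ K = (5/8, 3/8)
3. F lies on line GU with GF:FU = 4:1 ⇒ F = (4/15, 4/15)
4. A is the midpoint of GK ⇒ A = (5/16, 3/16)
through G parallel to UA: direction (-1/48, -7/48); meets EF at J = (4/81, 28/81)
J = E + t·(F−E) with t = 35/27

t = 35/27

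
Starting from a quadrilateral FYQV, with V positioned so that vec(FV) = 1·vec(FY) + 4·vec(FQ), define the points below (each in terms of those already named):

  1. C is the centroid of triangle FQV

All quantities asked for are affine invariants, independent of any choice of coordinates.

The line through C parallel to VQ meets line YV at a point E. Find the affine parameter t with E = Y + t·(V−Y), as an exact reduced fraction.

t = 11/12

Work in coordinates with F = (0, 0), Y = (1, 0), Q = (0, 1), V = (1, 4).
1. C is the centroid of triangle FQV ⇒ C = (1/3, 5/3)
through C parallel to VQ: direction (-1, -3); meets YV at E = (1, 11/3)
E = Y + t·(V−Y) with t = 11/12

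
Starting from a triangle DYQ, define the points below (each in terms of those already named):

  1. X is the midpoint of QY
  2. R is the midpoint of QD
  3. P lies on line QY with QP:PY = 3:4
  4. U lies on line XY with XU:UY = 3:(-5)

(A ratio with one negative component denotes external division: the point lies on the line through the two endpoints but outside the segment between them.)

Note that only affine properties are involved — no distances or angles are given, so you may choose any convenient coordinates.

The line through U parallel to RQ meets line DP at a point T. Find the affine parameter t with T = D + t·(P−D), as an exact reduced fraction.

Choose coordinates D = (0, 0), Y = (1, 0), Q = (0, 1).
1. X is the midpoint of QY ⇒ X = (1/2, 1/2)
2. R is the midpoint of QD ⇒ R = (0, 1/2)
3. P lies on line QY with QP:PY = 3:4 ⇒ P = (3/7, 4/7)
4. U lies on line XY with XU:UY = 3:(-5) ⇒ U = (-1/4, 5/4)
through U parallel to RQ: direction (0, 1/2); meets DP at T = (-1/4, -1/3)
T = D + t·(P−D) with t = -7/12

t = -7/12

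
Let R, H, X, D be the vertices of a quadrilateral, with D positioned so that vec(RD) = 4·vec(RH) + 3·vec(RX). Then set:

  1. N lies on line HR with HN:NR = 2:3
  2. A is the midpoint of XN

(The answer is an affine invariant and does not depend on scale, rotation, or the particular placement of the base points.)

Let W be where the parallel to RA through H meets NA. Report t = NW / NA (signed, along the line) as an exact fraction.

t = -2/3

Choose coordinates R = (0, 0), H = (1, 0), X = (0, 1), D = (4, 3).
1. N lies on line HR with HN:NR = 2:3 ⇒ N = (3/5, 0)
2. A is the midpoint of XN ⇒ A = (3/10, 1/2)
through H parallel to RA: direction (3/10, 1/2); meets NA at W = (4/5, -1/3)
W = N + t·(A−N) with t = -2/3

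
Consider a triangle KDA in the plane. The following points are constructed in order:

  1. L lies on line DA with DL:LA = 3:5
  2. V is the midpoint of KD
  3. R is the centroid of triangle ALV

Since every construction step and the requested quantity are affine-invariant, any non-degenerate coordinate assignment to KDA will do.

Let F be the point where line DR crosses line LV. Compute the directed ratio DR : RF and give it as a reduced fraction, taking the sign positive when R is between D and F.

DR:RF = -14/5

Set K = (0, 0), D = (1, 0), A = (0, 1); any affine frame gives the same invariant.
1. L lies on line DA with DL:LA = 3:5 ⇒ L = (5/8, 3/8)
2. V is the midpoint of KD ⇒ V = (1/2, 0)
3. R is the centroid of triangle ALV ⇒ R = (3/8, 11/24)
line DR meets LV at F = (67/112, 33/112)
R = D + t·(F−D) with t = 14/9, so DR:RF = 14/9:-5/9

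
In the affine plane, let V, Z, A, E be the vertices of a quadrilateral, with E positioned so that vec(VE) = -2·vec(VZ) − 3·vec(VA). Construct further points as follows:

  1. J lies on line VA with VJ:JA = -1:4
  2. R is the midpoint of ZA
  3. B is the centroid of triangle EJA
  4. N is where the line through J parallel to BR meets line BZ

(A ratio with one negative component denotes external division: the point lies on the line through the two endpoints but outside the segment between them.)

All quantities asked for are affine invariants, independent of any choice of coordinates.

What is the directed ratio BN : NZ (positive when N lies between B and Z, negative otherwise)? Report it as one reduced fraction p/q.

BN:NZ = 3/8

Choose coordinates V = (0, 0), Z = (1, 0), A = (0, 1), E = (-2, -3).
1. J lies on line VA with VJ:JA = -1:4 ⇒ J = (0, -1/3)
2. R is the midpoint of ZA ⇒ R = (1/2, 1/2)
3. B is the centroid of triangle EJA ⇒ B = (-2/3, -7/9)
4. N is where the line through J parallel to BR meets line BZ ⇒ N = (-7/33, -56/99)
N = B + t·(Z−B) with t = 3/11, so BN:NZ = t:(1−t) = 3/11:8/11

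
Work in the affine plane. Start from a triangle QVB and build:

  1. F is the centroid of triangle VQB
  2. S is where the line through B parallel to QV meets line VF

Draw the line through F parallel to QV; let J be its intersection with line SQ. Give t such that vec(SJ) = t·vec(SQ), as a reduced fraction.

t = 2/3

Choose coordinates Q = (0, 0), V = (1, 0), B = (0, 1).
1. F is the centroid of triangle VQB ⇒ F = (1/3, 1/3)
2. S is where the line through B parallel to QV meets line VF ⇒ S = (-1, 1)
through F parallel to QV: direction (1, 0); meets SQ at J = (-1/3, 1/3)
J = S + t·(Q−S) with t = 2/3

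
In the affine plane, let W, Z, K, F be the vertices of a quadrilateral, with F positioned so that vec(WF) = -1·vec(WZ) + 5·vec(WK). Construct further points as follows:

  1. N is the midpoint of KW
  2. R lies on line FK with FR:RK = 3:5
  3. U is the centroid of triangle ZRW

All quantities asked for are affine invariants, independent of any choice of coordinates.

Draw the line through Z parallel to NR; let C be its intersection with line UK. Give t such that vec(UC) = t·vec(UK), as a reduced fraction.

Set W = (0, 0), Z = (1, 0), K = (0, 1), F = (-1, 5); any affine frame gives the same invariant.
1. N is the midpoint of KW ⇒ N = (0, 1/2)
2. R lies on line FK with FR:RK = 3:5 ⇒ R = (-5/8, 7/2)
3. U is the centroid of triangle ZRW ⇒ U = (1/8, 7/6)
through Z parallel to NR: direction (-5/8, 3); meets UK at C = (57/92, 42/23)
C = U + t·(K−U) with t = -91/23

t = -91/23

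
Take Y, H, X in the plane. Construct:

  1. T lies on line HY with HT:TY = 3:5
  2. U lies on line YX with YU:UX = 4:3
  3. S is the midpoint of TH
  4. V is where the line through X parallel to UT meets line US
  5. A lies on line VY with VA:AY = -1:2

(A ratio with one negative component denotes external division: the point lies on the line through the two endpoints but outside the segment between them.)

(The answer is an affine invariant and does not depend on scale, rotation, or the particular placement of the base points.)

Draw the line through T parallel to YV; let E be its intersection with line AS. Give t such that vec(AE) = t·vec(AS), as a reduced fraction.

t = 10/13

Choose coordinates Y = (0, 0), H = (1, 0), X = (0, 1).
1. T lies on line HY with HT:TY = 3:5 ⇒ T = (5/8, 0)
2. U lies on line YX with YU:UX = 4:3 ⇒ U = (0, 4/7)
3. S is the midpoint of TH ⇒ S = (13/16, 0)
4. V is where the line through X parallel to UT meets line US ⇒ V = (65/32, -6/7)
5. A lies on line VY with VA:AY = -1:2 ⇒ A = (65/16, -12/7)
through T parallel to YV: direction (65/32, -6/7); meets AS at E = (25/16, -36/91)
E = A + t·(S−A) with t = 10/13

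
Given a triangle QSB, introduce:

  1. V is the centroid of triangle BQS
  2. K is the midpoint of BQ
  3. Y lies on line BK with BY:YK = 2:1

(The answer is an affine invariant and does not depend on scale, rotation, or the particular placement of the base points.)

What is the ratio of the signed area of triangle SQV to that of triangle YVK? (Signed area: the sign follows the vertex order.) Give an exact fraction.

Set Q = (0, 0), S = (1, 0), B = (0, 1); any affine frame gives the same invariant.
1. V is the centroid of triangle BQS ⇒ V = (1/3, 1/3)
2. K is the midpoint of BQ ⇒ K = (0, 1/2)
3. Y lies on line BK with BY:YK = 2:1 ⇒ Y = (0, 2/3)
2·[SQV] = -1/3, 2·[YVK] = -1/18
[SQV]:[YVK] = -1/3:-1/18 = 6

[SQV]:[YVK] = 6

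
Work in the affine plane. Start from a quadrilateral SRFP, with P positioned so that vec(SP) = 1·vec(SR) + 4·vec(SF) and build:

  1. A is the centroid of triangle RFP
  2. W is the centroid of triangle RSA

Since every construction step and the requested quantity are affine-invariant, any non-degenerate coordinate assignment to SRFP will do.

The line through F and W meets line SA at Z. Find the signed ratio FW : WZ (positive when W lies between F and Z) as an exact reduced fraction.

Set S = (0, 0), R = (1, 0), F = (0, 1), P = (1, 4); any affine frame gives the same invariant.
1. A is the centroid of triangle RFP ⇒ A = (2/3, 5/3)
2. W is the centroid of triangle RSA ⇒ W = (5/9, 5/9)
line FW meets SA at Z = (10/33, 25/33)
W = F + t·(Z−F) with t = 11/6, so FW:WZ = 11/6:-5/6

FW:WZ = -11/5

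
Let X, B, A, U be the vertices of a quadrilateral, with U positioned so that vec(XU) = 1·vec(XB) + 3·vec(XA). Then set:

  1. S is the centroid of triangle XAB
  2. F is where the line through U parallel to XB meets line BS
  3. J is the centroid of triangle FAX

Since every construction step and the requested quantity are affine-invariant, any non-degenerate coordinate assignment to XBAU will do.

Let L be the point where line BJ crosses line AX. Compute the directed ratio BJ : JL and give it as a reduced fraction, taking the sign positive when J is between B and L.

BJ:JL = -8/5

Work in coordinates with X = (0, 0), B = (1, 0), A = (0, 1), U = (1, 3).
1. S is the centroid of triangle XAB ⇒ S = (1/3, 1/3)
2. F is where the line through U parallel to XB meets line BS ⇒ F = (-5, 3)
3. J is the centroid of triangle FAX ⇒ J = (-5/3, 4/3)
line BJ meets AX at L = (0, 1/2)
J = B + t·(L−B) with t = 8/3, so BJ:JL = 8/3:-5/3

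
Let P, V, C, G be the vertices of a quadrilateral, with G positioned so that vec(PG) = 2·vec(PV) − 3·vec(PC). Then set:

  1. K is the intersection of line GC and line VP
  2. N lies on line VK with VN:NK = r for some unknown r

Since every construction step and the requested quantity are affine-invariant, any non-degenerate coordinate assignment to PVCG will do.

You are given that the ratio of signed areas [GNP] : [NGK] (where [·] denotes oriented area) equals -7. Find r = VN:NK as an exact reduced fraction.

r = 5

Work in coordinates with P = (0, 0), V = (1, 0), C = (0, 1), G = (2, -3).
1. K is the intersection of line GC and line VP ⇒ K = (1/2, 0)
2. With VN:NK = r, write λ = r/(r+1) so N = V + λ·(K−V); N is affine-linear in λ
Every point depending on N is an affine combination of N and λ-independent points, so each such coordinate is linear in λ; the λ² term in each signed area is a multiple of (K−V)×(K−V) = 0, so 2·[GNP] and 2·[NGK] are each linear in λ. Evaluating at λ=0 and λ=1:
  2·[GNP] = -3/2·λ + 3,   2·[NGK] = 3/2·λ − 3/2
So [GNP]:[NGK] = (-3/2·λ + 3) / (3/2·λ − 3/2). Setting this equal to -7:
  -3/2·λ + 3 = -7·(3/2·λ − 3/2)  ⇒  λ = 5/6
Then r = λ/(1−λ) = (5/6)/(1/6) = 5. Check: with r = 5, N = (7/12, 0) and [GNP]:[NGK] = -7 as required.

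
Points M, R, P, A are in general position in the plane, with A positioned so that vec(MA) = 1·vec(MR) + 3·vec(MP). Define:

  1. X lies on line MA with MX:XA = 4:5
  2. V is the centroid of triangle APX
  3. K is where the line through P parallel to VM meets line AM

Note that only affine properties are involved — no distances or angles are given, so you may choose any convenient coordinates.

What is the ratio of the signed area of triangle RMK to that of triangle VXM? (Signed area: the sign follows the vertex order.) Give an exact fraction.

Work in coordinates with M = (0, 0), R = (1, 0), P = (0, 1), A = (1, 3).
1. X lies on line MA with MX:XA = 4:5 ⇒ X = (4/9, 4/3)
2. V is the centroid of triangle APX ⇒ V = (13/27, 16/9)
3. K is where the line through P parallel to VM meets line AM ⇒ K = (-13/9, -13/3)
2·[RMK] = 13/3, 2·[VXM] = -4/27
[RMK]:[VXM] = 13/3:-4/27 = -117/4

[RMK]:[VXM] = -117/4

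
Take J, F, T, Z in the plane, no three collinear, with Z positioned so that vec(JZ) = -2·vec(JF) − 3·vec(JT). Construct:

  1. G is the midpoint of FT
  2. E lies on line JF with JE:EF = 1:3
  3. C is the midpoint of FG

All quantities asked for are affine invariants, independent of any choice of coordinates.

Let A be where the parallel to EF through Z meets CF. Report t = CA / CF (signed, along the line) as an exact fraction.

Choose coordinates J = (0, 0), F = (1, 0), T = (0, 1), Z = (-2, -3).
1. G is the midpoint of FT ⇒ G = (1/2, 1/2)
2. E lies on line JF with JE:EF = 1:3 ⇒ E = (1/4, 0)
3. C is the midpoint of FG ⇒ C = (3/4, 1/4)
through Z parallel to EF: direction (3/4, 0); meets CF at A = (4, -3)
A = C + t·(F−C) with t = 13

t = 13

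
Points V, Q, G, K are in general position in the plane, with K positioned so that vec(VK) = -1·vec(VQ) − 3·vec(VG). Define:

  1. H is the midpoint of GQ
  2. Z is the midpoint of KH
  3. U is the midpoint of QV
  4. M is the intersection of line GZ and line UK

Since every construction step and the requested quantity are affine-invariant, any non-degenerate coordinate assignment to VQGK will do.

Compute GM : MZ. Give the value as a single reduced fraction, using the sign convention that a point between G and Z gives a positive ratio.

Assign V = (0, 0), Q = (1, 0), G = (0, 1), K = (-1, -3) — the answer is frame-independent, so this choice is without loss of generality.
1. H is the midpoint of GQ ⇒ H = (1/2, 1/2)
2. Z is the midpoint of KH ⇒ Z = (-1/4, -5/4)
3. U is the midpoint of QV ⇒ U = (1/2, 0)
4. M is the intersection of line GZ and line UK ⇒ M = (-2/7, -11/7)
M = G + t·(Z−G) with t = 8/7, so GM:MZ = t:(1−t) = 8/7:-1/7

GM:MZ = -8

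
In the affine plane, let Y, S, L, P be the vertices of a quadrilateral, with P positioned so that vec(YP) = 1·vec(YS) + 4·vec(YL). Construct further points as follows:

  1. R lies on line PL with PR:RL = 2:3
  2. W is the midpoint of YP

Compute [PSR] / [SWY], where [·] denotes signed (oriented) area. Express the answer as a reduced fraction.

Choose coordinates Y = (0, 0), S = (1, 0), L = (0, 1), P = (1, 4).
1. R lies on line PL with PR:RL = 2:3 ⇒ R = (3/5, 14/5)
2. W is the midpoint of YP ⇒ W = (1/2, 2)
2·[PSR] = -8/5, 2·[SWY] = 2
[PSR]:[SWY] = -8/5:2 = -4/5

[PSR]:[SWY] = -4/5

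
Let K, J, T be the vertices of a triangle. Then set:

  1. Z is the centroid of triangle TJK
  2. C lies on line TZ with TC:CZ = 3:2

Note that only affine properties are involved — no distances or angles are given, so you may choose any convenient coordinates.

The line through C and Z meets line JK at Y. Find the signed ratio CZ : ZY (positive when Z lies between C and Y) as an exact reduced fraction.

CZ:ZY = 4/5

Work in coordinates with K = (0, 0), J = (1, 0), T = (0, 1).
1. Z is the centroid of triangle TJK ⇒ Z = (1/3, 1/3)
2. C lies on line TZ with TC:CZ = 3:2 ⇒ C = (1/5, 3/5)
line CZ meets JK at Y = (1/2, 0)
Z = C + t·(Y−C) with t = 4/9, so CZ:ZY = 4/9:5/9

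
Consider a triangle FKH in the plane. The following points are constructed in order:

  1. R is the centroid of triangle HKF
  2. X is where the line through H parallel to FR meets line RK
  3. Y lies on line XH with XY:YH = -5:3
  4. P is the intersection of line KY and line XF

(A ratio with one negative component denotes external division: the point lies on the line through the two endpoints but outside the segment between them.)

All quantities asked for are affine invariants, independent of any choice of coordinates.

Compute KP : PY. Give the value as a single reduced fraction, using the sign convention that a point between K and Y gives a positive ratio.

KP:PY = -4/5

Work in coordinates with F = (0, 0), K = (1, 0), H = (0, 1).
1. R is the centroid of triangle HKF ⇒ R = (1/3, 1/3)
2. X is where the line through H parallel to FR meets line RK ⇒ X = (-1/3, 2/3)
3. Y lies on line XH with XY:YH = -5:3 ⇒ Y = (1/2, 3/2)
4. P is the intersection of line KY and line XF ⇒ P = (3, -6)
P = K + t·(Y−K) with t = -4, so KP:PY = t:(1−t) = -4:5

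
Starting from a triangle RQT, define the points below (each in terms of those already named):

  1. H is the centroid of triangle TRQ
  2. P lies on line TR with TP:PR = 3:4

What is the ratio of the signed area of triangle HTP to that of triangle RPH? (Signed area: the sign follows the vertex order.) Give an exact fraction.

[HTP]:[RPH] = -3/4

Work in coordinates with R = (0, 0), Q = (1, 0), T = (0, 1).
1. H is the centroid of triangle TRQ ⇒ H = (1/3, 1/3)
2. P lies on line TR with TP:PR = 3:4 ⇒ P = (0, 4/7)
2·[HTP] = 1/7, 2·[RPH] = -4/21
[HTP]:[RPH] = 1/7:-4/21 = -3/4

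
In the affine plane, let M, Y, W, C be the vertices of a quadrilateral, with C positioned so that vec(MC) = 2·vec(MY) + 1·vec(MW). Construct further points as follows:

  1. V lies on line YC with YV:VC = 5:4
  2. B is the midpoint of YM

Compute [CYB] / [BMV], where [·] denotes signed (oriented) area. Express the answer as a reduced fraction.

Choose coordinates M = (0, 0), Y = (1, 0), W = (0, 1), C = (2, 1).
1. V lies on line YC with YV:VC = 5:4 ⇒ V = (14/9, 5/9)
2. B is the midpoint of YM ⇒ B = (1/2, 0)
2·[CYB] = -1/2, 2·[BMV] = -5/18
[CYB]:[BMV] = -1/2:-5/18 = 9/5

[CYB]:[BMV] = 9/5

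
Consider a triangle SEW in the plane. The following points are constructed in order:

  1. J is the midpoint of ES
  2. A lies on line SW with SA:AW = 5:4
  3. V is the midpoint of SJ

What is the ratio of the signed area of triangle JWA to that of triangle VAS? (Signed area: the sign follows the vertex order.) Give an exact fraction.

Set S = (0, 0), E = (1, 0), W = (0, 1); any affine frame gives the same invariant.
1. J is the midpoint of ES ⇒ J = (1/2, 0)
2. A lies on line SW with SA:AW = 5:4 ⇒ A = (0, 5/9)
3. V is the midpoint of SJ ⇒ V = (1/4, 0)
2·[JWA] = 2/9, 2·[VAS] = 5/36
[JWA]:[VAS] = 2/9:5/36 = 8/5

[JWA]:[VAS] = 8/5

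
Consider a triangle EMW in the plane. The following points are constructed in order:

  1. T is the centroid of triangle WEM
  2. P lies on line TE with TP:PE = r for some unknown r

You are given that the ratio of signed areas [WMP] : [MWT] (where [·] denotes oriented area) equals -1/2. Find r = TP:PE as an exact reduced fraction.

r = -1/5

Choose coordinates E = (0, 0), M = (1, 0), W = (0, 1).
1. T is the centroid of triangle WEM ⇒ T = (1/3, 1/3)
2. With TP:PE = r, write λ = r/(r+1) so P = T + λ·(E−T); P is affine-linear in λ
Every point depending on P is an affine combination of P and λ-independent points, so each such coordinate is linear in λ; the λ² term in each signed area is a multiple of (E−T)×(E−T) = 0, so 2·[WMP] and 2·[MWT] are each linear in λ. Evaluating at λ=0 and λ=1:
  2·[WMP] = -2/3·λ − 1/3,   2·[MWT] = 1/3
So [WMP]:[MWT] = (-2/3·λ − 1/3) / (1/3). Setting this equal to -1/2:
  -2/3·λ − 1/3 = -1/2·(1/3)  ⇒  λ = -1/4
Then r = λ/(1−λ) = (-1/4)/(5/4) = -1/5. Check: with r = -1/5, P = (5/12, 5/12) and [WMP]:[MWT] = -1/2 as required.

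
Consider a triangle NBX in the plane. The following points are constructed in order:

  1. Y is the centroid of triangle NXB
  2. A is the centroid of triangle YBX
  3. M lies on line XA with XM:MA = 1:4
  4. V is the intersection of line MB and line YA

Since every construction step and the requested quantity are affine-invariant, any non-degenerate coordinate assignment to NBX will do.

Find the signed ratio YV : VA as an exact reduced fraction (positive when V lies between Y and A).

YV:VA = -13/4

Assign N = (0, 0), B = (1, 0), X = (0, 1) — the answer is frame-independent, so this choice is without loss of generality.
1. Y is the centroid of triangle NXB ⇒ Y = (1/3, 1/3)
2. A is the centroid of triangle YBX ⇒ A = (4/9, 4/9)
3. M lies on line XA with XM:MA = 1:4 ⇒ M = (4/45, 8/9)
4. V is the intersection of line MB and line YA ⇒ V = (40/81, 40/81)
V = Y + t·(A−Y) with t = 13/9, so YV:VA = t:(1−t) = 13/9:-4/9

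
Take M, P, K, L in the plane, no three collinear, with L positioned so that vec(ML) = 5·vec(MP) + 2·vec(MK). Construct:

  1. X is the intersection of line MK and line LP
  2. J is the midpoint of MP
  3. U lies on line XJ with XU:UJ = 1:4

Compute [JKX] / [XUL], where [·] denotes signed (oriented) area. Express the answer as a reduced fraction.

[JKX]:[XUL] = -3

Assign M = (0, 0), P = (1, 0), K = (0, 1), L = (5, 2) — the answer is frame-independent, so this choice is without loss of generality.
1. X is the intersection of line MK and line LP ⇒ X = (0, -1/2)
2. J is the midpoint of MP ⇒ J = (1/2, 0)
3. U lies on line XJ with XU:UJ = 1:4 ⇒ U = (1/10, -2/5)
2·[JKX] = 3/4, 2·[XUL] = -1/4
[JKX]:[XUL] = 3/4:-1/4 = -3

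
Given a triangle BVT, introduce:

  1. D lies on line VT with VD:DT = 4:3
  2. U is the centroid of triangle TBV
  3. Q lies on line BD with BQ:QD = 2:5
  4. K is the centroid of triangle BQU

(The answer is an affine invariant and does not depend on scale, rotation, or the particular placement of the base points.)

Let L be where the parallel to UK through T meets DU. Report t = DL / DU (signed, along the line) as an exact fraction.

t = -11/2

Set B = (0, 0), V = (1, 0), T = (0, 1); any affine frame gives the same invariant.
1. D lies on line VT with VD:DT = 4:3 ⇒ D = (3/7, 4/7)
2. U is the centroid of triangle TBV ⇒ U = (1/3, 1/3)
3. Q lies on line BD with BQ:QD = 2:5 ⇒ Q = (6/49, 8/49)
4. K is the centroid of triangle BQU ⇒ K = (67/441, 73/441)
through T parallel to UK: direction (-80/441, -74/441); meets DU at L = (20/21, 79/42)
L = D + t·(U−D) with t = -11/2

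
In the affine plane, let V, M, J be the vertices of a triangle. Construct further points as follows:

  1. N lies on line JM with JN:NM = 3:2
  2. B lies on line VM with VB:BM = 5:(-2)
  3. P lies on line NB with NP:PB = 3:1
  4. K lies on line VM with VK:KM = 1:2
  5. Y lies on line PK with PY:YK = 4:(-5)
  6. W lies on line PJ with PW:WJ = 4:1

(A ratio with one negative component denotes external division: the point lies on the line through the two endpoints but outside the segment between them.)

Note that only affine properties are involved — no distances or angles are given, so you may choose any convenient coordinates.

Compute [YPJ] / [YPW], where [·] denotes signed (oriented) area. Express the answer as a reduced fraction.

[YPJ]:[YPW] = 5/4

Assign V = (0, 0), M = (1, 0), J = (0, 1) — the answer is frame-independent, so this choice is without loss of generality.
1. N lies on line JM with JN:NM = 3:2 ⇒ N = (3/5, 2/5)
2. B lies on line VM with VB:BM = 5:(-2) ⇒ B = (5/3, 0)
3. P lies on line NB with NP:PB = 3:1 ⇒ P = (7/5, 1/10)
4. K lies on line VM with VK:KM = 1:2 ⇒ K = (1/3, 0)
5. Y lies on line PK with PY:YK = 4:(-5) ⇒ Y = (17/3, 1/2)
6. W lies on line PJ with PW:WJ = 4:1 ⇒ W = (7/25, 41/50)
2·[YPJ] = -22/5, 2·[YPW] = -88/25
[YPJ]:[YPW] = -22/5:-88/25 = 5/4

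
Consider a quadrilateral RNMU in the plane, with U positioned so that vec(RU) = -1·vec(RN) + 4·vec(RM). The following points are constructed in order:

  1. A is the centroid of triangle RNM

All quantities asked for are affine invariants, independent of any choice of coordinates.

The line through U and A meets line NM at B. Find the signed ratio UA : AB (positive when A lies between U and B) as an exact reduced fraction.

UA:AB = -7

Set R = (0, 0), N = (1, 0), M = (0, 1), U = (-1, 4); any affine frame gives the same invariant.
1. A is the centroid of triangle RNM ⇒ A = (1/3, 1/3)
line UA meets NM at B = (1/7, 6/7)
A = U + t·(B−U) with t = 7/6, so UA:AB = 7/6:-1/6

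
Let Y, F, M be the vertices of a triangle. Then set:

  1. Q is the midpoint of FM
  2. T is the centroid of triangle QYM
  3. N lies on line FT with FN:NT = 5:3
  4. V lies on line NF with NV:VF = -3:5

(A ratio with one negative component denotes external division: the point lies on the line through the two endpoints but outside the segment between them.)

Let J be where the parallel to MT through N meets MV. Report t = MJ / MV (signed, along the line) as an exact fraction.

Choose coordinates Y = (0, 0), F = (1, 0), M = (0, 1).
1. Q is the midpoint of FM ⇒ Q = (1/2, 1/2)
2. T is the centroid of triangle QYM ⇒ T = (1/6, 1/2)
3. N lies on line FT with FN:NT = 5:3 ⇒ N = (23/48, 5/16)
4. V lies on line NF with NV:VF = -3:5 ⇒ V = (-29/96, 25/32)
through N parallel to MT: direction (1/6, -1/2); meets MV at J = (29/144, 55/48)
J = M + t·(V−M) with t = -2/3

t = -2/3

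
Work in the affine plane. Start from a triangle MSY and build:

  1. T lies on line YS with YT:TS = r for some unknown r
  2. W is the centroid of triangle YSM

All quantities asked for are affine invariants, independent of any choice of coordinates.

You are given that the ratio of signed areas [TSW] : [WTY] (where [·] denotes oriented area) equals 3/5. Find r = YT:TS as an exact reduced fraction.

Assign M = (0, 0), S = (1, 0), Y = (0, 1) — the answer is frame-independent, so this choice is without loss of generality.
1. With YT:TS = r, write λ = r/(r+1) so T = Y + λ·(S−Y); T is affine-linear in λ
2. W is the centroid of triangle YSM ⇒ W = (1/3, 1/3)
Every point depending on T is an affine combination of T and λ-independent points, so each such coordinate is linear in λ; the λ² term in each signed area is a multiple of (S−Y)×(S−Y) = 0, so 2·[TSW] and 2·[WTY] are each linear in λ. Evaluating at λ=0 and λ=1:
  2·[TSW] = 1/3·λ − 1/3,   2·[WTY] = 1/3·λ
So [TSW]:[WTY] = (1/3·λ − 1/3) / (1/3·λ). Setting this equal to 3/5:
  1/3·λ − 1/3 = 3/5·(1/3·λ)  ⇒  λ = 5/2
Then r = λ/(1−λ) = (5/2)/(-3/2) = -5/3. Check: with r = -5/3, T = (5/2, -3/2) and [TSW]:[WTY] = 3/5 as required.

r = -5/3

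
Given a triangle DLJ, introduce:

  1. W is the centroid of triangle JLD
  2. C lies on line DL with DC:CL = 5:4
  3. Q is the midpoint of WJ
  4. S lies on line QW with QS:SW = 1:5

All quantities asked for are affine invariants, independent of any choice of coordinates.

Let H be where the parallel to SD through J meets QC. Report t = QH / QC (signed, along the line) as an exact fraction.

Assign D = (0, 0), L = (1, 0), J = (0, 1) — the answer is frame-independent, so this choice is without loss of generality.
1. W is the centroid of triangle JLD ⇒ W = (1/3, 1/3)
2. C lies on line DL with DC:CL = 5:4 ⇒ C = (5/9, 0)
3. Q is the midpoint of WJ ⇒ Q = (1/6, 2/3)
4. S lies on line QW with QS:SW = 1:5 ⇒ S = (7/36, 11/18)
through J parallel to SD: direction (-7/36, -11/18); meets QC at H = (-1/102, 346/357)
H = Q + t·(C−Q) with t = -54/119

t = -54/119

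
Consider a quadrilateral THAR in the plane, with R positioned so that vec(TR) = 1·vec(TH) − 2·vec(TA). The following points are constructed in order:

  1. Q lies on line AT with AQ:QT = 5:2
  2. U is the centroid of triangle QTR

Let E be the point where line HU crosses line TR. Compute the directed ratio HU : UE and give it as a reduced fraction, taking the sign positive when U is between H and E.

HU:UE = 20

Set T = (0, 0), H = (1, 0), A = (0, 1), R = (1, -2); any affine frame gives the same invariant.
1. Q lies on line AT with AQ:QT = 5:2 ⇒ Q = (0, 2/7)
2. U is the centroid of triangle QTR ⇒ U = (1/3, -4/7)
line HU meets TR at E = (3/10, -3/5)
U = H + t·(E−H) with t = 20/21, so HU:UE = 20/21:1/21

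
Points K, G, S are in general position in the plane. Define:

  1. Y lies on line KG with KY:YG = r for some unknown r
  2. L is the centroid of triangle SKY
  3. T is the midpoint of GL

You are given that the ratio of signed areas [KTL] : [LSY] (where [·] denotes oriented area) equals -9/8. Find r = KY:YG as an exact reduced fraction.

r = 4/5

Assign K = (0, 0), G = (1, 0), S = (0, 1) — the answer is frame-independent, so this choice is without loss of generality.
1. With KY:YG = r, write λ = r/(r+1) so Y = K + λ·(G−K); Y is affine-linear in λ
2. L is the centroid of triangle SKY ⇒ L is an affine combination of earlier points and hence also affine-linear in λ
3. T is the midpoint of GL ⇒ T is an affine combination of earlier points and hence also affine-linear in λ
Every point depending on Y is an affine combination of Y and λ-independent points, so each such coordinate is linear in λ; the λ² term in each signed area is a multiple of (G−K)×(G−K) = 0, so 2·[KTL] and 2·[LSY] are each linear in λ. Evaluating at λ=0 and λ=1:
  2·[KTL] = 1/6,   2·[LSY] = -1/3·λ
So [KTL]:[LSY] = (1/6) / (-1/3·λ). Setting this equal to -9/8:
  1/6 = -9/8·(-1/3·λ)  ⇒  λ = 4/9
Then r = λ/(1−λ) = (4/9)/(5/9) = 4/5. Check: with r = 4/5, Y = (4/9, 0) and [KTL]:[LSY] = -9/8 as required.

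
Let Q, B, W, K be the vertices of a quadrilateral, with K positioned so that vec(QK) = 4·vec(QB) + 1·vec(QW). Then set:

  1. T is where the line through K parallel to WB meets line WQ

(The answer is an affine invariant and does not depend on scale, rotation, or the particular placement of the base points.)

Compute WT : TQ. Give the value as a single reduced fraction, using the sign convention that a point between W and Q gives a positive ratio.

Work in coordinates with Q = (0, 0), B = (1, 0), W = (0, 1), K = (4, 1).
1. T is where the line through K parallel to WB meets line WQ ⇒ T = (0, 5)
T = W + t·(Q−W) with t = -4, so WT:TQ = t:(1−t) = -4:5

WT:TQ = -4/5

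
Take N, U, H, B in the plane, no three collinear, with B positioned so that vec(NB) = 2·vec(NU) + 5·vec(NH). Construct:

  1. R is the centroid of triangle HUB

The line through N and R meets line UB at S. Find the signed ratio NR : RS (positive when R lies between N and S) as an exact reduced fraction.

NR:RS = 3/2

Set N = (0, 0), U = (1, 0), H = (0, 1), B = (2, 5); any affine frame gives the same invariant.
1. R is the centroid of triangle HUB ⇒ R = (1, 2)
line NR meets UB at S = (5/3, 10/3)
R = N + t·(S−N) with t = 3/5, so NR:RS = 3/5:2/5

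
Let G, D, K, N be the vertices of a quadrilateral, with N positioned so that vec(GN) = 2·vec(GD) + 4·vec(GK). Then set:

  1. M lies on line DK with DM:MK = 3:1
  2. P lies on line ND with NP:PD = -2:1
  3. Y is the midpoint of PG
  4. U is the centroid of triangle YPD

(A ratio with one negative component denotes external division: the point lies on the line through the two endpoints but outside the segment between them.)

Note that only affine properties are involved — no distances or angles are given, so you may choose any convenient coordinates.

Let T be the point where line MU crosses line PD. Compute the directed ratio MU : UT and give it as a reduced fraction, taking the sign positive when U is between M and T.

MU:UT = 37/8

Choose coordinates G = (0, 0), D = (1, 0), K = (0, 1), N = (2, 4).
1. M lies on line DK with DM:MK = 3:1 ⇒ M = (1/4, 3/4)
2. P lies on line ND with NP:PD = -2:1 ⇒ P = (0, -4)
3. Y is the midpoint of PG ⇒ Y = (0, -2)
4. U is the centroid of triangle YPD ⇒ U = (1/3, -2)
line MU meets PD at T = (13/37, -96/37)
U = M + t·(T−M) with t = 37/45, so MU:UT = 37/45:8/45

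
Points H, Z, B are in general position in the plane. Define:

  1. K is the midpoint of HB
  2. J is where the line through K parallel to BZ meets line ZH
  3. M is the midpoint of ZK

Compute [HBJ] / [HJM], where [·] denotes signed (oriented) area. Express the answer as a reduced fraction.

[HBJ]:[HJM] = -4

Set H = (0, 0), Z = (1, 0), B = (0, 1); any affine frame gives the same invariant.
1. K is the midpoint of HB ⇒ K = (0, 1/2)
2. J is where the line through K parallel to BZ meets line ZH ⇒ J = (1/2, 0)
3. M is the midpoint of ZK ⇒ M = (1/2, 1/4)
2·[HBJ] = -1/2, 2·[HJM] = 1/8
[HBJ]:[HJM] = -1/2:1/8 = -4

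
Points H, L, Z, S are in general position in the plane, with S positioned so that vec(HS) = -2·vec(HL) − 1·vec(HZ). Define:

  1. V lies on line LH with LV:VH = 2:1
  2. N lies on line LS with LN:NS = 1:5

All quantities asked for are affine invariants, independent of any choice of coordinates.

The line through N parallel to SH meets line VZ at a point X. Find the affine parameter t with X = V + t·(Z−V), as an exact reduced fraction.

t = -3/14

Work in coordinates with H = (0, 0), L = (1, 0), Z = (0, 1), S = (-2, -1).
1. V lies on line LH with LV:VH = 2:1 ⇒ V = (1/3, 0)
2. N lies on line LS with LN:NS = 1:5 ⇒ N = (1/2, -1/6)
through N parallel to SH: direction (2, 1); meets VZ at X = (17/42, -3/14)
X = V + t·(Z−V) with t = -3/14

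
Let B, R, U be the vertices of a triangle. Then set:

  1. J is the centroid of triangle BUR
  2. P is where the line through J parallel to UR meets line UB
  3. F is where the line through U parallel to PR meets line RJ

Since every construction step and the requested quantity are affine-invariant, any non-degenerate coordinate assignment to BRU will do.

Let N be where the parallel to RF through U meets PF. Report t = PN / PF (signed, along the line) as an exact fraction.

t = -2

Work in coordinates with B = (0, 0), R = (1, 0), U = (0, 1).
1. J is the centroid of triangle BUR ⇒ J = (1/3, 1/3)
2. P is where the line through J parallel to UR meets line UB ⇒ P = (0, 2/3)
3. F is where the line through U parallel to PR meets line RJ ⇒ F = (3, -1)
through U parallel to RF: direction (2, -1); meets PF at N = (-6, 4)
N = P + t·(F−P) with t = -2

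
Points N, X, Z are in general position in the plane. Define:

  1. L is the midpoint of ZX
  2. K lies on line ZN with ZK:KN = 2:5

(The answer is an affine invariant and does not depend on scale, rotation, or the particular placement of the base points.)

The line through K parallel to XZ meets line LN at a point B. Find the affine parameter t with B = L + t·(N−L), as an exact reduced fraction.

Set N = (0, 0), X = (1, 0), Z = (0, 1); any affine frame gives the same invariant.
1. L is the midpoint of ZX ⇒ L = (1/2, 1/2)
2. K lies on line ZN with ZK:KN = 2:5 ⇒ K = (0, 5/7)
through K parallel to XZ: direction (-1, 1); meets LN at B = (5/14, 5/14)
B = L + t·(N−L) with t = 2/7

t = 2/7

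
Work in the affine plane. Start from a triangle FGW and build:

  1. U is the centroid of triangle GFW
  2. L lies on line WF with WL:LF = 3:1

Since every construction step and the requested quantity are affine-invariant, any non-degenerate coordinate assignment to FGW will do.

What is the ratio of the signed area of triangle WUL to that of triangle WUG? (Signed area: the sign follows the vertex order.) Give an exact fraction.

Set F = (0, 0), G = (1, 0), W = (0, 1); any affine frame gives the same invariant.
1. U is the centroid of triangle GFW ⇒ U = (1/3, 1/3)
2. L lies on line WF with WL:LF = 3:1 ⇒ L = (0, 1/4)
2·[WUL] = -1/4, 2·[WUG] = 1/3
[WUL]:[WUG] = -1/4:1/3 = -3/4

[WUL]:[WUG] = -3/4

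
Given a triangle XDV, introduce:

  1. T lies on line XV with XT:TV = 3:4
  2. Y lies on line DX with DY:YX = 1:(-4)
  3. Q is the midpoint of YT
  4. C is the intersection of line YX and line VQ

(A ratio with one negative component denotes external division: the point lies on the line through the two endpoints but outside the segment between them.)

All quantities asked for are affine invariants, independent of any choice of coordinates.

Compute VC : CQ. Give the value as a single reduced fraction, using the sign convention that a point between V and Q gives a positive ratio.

Set X = (0, 0), D = (1, 0), V = (0, 1); any affine frame gives the same invariant.
1. T lies on line XV with XT:TV = 3:4 ⇒ T = (0, 3/7)
2. Y lies on line DX with DY:YX = 1:(-4) ⇒ Y = (4/3, 0)
3. Q is the midpoint of YT ⇒ Q = (2/3, 3/14)
4. C is the intersection of line YX and line VQ ⇒ C = (28/33, 0)
C = V + t·(Q−V) with t = 14/11, so VC:CQ = t:(1−t) = 14/11:-3/11

VC:CQ = -14/3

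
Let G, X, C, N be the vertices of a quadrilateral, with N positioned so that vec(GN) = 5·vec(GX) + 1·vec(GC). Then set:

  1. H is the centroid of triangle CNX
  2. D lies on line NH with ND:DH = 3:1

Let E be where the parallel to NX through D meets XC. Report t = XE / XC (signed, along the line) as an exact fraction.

Assign G = (0, 0), X = (1, 0), C = (0, 1), N = (5, 1) — the answer is frame-independent, so this choice is without loss of generality.
1. H is the centroid of triangle CNX ⇒ H = (2, 2/3)
2. D lies on line NH with ND:DH = 3:1 ⇒ D = (11/4, 3/4)
through D parallel to NX: direction (-4, -1); meets XC at E = (3/4, 1/4)
E = X + t·(C−X) with t = 1/4

t = 1/4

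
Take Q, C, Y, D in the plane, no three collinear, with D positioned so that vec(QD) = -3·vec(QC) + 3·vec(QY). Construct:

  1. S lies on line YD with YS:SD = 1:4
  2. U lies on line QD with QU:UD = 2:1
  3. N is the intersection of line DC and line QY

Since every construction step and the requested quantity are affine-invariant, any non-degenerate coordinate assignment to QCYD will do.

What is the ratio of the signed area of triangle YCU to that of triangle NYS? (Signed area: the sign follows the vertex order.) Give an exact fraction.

Work in coordinates with Q = (0, 0), C = (1, 0), Y = (0, 1), D = (-3, 3).
1. S lies on line YD with YS:SD = 1:4 ⇒ S = (-3/5, 7/5)
2. U lies on line QD with QU:UD = 2:1 ⇒ U = (-2, 2)
3. N is the intersection of line DC and line QY ⇒ N = (0, 3/4)
2·[YCU] = -1, 2·[NYS] = 3/20
[YCU]:[NYS] = -1:3/20 = -20/3

[YCU]:[NYS] = -20/3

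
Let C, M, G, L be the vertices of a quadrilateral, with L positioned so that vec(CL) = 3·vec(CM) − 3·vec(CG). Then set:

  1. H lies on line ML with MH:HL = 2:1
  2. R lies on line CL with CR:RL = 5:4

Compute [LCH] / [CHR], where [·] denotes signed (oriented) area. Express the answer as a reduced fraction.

Set C = (0, 0), M = (1, 0), G = (0, 1), L = (3, -3); any affine frame gives the same invariant.
1. H lies on line ML with MH:HL = 2:1 ⇒ H = (7/3, -2)
2. R lies on line CL with CR:RL = 5:4 ⇒ R = (5/3, -5/3)
2·[LCH] = -1, 2·[CHR] = -5/9
[LCH]:[CHR] = -1:-5/9 = 9/5

[LCH]:[CHR] = 9/5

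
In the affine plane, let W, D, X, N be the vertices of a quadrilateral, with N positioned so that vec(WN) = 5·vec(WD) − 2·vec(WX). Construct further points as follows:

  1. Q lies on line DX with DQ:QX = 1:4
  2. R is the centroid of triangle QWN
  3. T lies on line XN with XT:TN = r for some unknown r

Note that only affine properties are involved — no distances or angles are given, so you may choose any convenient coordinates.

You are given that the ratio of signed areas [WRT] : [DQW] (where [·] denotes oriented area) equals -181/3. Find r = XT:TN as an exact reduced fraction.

Choose coordinates W = (0, 0), D = (1, 0), X = (0, 1), N = (5, -2).
1. Q lies on line DX with DQ:QX = 1:4 ⇒ Q = (4/5, 1/5)
2. R is the centroid of triangle QWN ⇒ R = (29/15, -3/5)
3. With XT:TN = r, write λ = r/(r+1) so T = X + λ·(N−X); T is affine-linear in λ
Every point depending on T is an affine combination of T and λ-independent points, so each such coordinate is linear in λ; the λ² term in each signed area is a multiple of (N−X)×(N−X) = 0, so 2·[WRT] and 2·[DQW] are each linear in λ. Evaluating at λ=0 and λ=1:
  2·[WRT] = -14/5·λ + 29/15,   2·[DQW] = 1/5
So [WRT]:[DQW] = (-14/5·λ + 29/15) / (1/5). Setting this equal to -181/3:
  -14/5·λ + 29/15 = -181/3·(1/5)  ⇒  λ = 5
Then r = λ/(1−λ) = (5)/(-4) = -5/4. Check: with r = -5/4, T = (25, -14) and [WRT]:[DQW] = -181/3 as required.

r = -5/4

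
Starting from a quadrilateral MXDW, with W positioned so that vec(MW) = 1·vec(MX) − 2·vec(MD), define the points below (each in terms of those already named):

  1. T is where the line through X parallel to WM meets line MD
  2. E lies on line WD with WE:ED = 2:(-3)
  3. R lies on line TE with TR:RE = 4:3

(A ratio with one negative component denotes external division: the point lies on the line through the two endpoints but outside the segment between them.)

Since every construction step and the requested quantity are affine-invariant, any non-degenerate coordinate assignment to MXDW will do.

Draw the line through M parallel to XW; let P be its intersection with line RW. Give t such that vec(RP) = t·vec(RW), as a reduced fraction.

Assign M = (0, 0), X = (1, 0), D = (0, 1), W = (1, -2) — the answer is frame-independent, so this choice is without loss of generality.
1. T is where the line through X parallel to WM meets line MD ⇒ T = (0, 2)
2. E lies on line WD with WE:ED = 2:(-3) ⇒ E = (3, -8)
3. R lies on line TE with TR:RE = 4:3 ⇒ R = (12/7, -26/7)
through M parallel to XW: direction (0, -2); meets RW at P = (0, 2/5)
P = R + t·(W−R) with t = 12/5

t = 12/5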